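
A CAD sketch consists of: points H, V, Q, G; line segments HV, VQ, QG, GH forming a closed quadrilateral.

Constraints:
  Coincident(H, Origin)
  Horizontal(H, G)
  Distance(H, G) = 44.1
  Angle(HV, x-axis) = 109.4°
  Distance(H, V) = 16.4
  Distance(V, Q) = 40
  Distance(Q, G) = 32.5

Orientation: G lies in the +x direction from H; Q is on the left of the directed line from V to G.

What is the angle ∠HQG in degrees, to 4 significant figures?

68.84°

H is at the origin; HG is horizontal with |HG| = 44.1 and G in +x, so G = (44.1, 0). HV runs at 109.4° with |HV| = 16.4, so V = (-5.447, 15.47). Q is determined by |VQ| = 40.0 and |QG| = 32.5 together: it lies at the intersection of circle(V, 40.0) and circle(G, 32.5). With |VG| = 51.91, the foot of the radical line on VG is 31.19 from V and the perpendicular offset is √(40.0² − 31.19²) = 25.04. Taking the left-of-VG solution: Q = (31.79, 30.08).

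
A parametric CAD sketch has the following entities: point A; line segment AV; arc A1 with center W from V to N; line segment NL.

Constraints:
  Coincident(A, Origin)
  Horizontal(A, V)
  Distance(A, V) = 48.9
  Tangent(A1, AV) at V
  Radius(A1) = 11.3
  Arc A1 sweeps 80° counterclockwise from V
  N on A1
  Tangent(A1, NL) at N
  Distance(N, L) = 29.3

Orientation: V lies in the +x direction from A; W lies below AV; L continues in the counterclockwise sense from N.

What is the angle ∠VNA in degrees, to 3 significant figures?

126°

Tangency of A1 to AV means the radius WV is perpendicular to AV, so W = V + (0, -11.3) = (48.9, -11.3). On A1, V sits at bearing 90° from W; an 80° counterclockwise sweep puts N at bearing 170°, so N = W + 11.3·(cos 170°, sin 170°) = (37.8, -9.34). Then cos ∠VNA = NV·NA / (|NV||NA|), giving 126°.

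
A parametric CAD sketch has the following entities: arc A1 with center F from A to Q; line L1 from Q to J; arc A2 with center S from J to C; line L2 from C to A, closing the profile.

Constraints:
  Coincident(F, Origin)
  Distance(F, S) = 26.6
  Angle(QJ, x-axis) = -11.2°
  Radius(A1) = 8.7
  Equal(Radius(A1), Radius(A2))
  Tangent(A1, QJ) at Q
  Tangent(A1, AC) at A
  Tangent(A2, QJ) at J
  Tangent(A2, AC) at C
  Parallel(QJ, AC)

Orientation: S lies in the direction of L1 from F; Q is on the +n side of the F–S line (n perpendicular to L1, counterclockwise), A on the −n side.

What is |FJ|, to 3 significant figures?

28.0

The slot axis is L1's direction at -11.2°, so u = (cos -11.2°, sin -11.2°) = (0.981, -0.194) and n = (−sin -11.2°, cos -11.2°) = (0.194, 0.981). F is at the origin and S lies 26.6 along u from F, so S = 26.6·u = (26.1, -5.17). Tangency of A1 to both parallel lines with radius 8.7 puts Q and A at F ± 8.7·n: Q = (1.69, 8.53), A = (-1.69, -8.53). Equal radii place J and C the same way about S: J = S + 8.7·n = (27.8, 3.37), C = S − 8.7·n = (24.4, -13.7). Then |FJ| = |J − F| = 28.0.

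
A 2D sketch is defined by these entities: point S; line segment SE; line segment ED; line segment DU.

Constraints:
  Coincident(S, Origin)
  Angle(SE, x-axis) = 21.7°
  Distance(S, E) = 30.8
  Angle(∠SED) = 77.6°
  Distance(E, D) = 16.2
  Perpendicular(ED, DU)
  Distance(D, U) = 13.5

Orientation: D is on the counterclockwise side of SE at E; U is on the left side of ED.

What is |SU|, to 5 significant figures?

19.153

S is at the origin; SE runs at 21.7° with length 30.8, so E = 30.8·(cos 21.7°, sin 21.7°) = (28.617, 11.388). ∠SED = 77.6°, so ED runs at 21.7° + (180° − 77.6°) = 124.10° from the x-axis; with |ED| = 16.2, D = E + 16.2·(cos 124.10°, sin 124.10°) = (19.535, 24.803). ED ⟂ DU; with |DU| = 13.5 on the left of ED, U = D + 13.5·(-0.82806, -0.56064) = (8.3561, 17.234). Then |SU| = |U − S| = 19.153.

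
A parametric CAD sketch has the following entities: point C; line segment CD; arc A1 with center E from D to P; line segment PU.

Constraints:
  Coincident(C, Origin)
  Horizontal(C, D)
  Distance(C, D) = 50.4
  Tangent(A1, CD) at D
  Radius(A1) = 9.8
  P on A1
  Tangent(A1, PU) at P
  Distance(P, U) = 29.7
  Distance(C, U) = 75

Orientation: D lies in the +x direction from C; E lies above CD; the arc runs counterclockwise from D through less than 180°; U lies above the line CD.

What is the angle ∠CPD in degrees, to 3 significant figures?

32.5°

Checks: |EP| = 9.800 ✓; ∠(EP, PU) = 90.00° ✓; |PU| = 29.70 ✓; |CU| = 75.00 ✓.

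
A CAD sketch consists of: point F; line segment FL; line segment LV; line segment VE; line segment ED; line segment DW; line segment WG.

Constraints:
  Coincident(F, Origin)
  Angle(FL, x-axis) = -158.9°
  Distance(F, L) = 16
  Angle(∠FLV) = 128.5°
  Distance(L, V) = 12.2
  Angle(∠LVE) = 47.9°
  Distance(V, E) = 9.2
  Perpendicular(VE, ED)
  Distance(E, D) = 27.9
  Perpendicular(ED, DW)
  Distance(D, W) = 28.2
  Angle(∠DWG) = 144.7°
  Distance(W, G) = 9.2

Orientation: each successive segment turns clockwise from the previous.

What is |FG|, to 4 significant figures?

52.70

F is at the origin; FL runs at -158.9° with length 16.0, so L = (-14.93, -5.760). ∠FLV = 128.5° gives LV at 149.6° from the x-axis; with |LV| = 12.2, V = (-25.45, 0.4137). ∠LVE = 47.9° gives VE at 17.50° from the x-axis; with |VE| = 9.2, E = (-16.68, 3.180). VE is perpendicular to ED, so ED runs at -72.50°; with |ED| = 27.9, D = (-8.286, -23.43). ED is perpendicular to DW, so DW runs at -162.5°; with |DW| = 28.2, W = (-35.18, -31.91). ∠DWG = 144.7° gives WG at 162.2° from the x-axis; with |WG| = 9.2, G = (-43.94, -29.10). Then |FG| = |G − F| = 52.70.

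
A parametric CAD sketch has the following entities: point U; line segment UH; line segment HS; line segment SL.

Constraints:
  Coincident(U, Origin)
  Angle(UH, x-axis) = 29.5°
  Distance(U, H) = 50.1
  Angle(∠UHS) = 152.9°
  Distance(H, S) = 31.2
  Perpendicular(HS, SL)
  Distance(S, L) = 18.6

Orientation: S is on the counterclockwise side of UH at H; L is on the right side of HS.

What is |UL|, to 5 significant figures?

86.380

∠UHS = 152.9°, so HS runs at 29.5° + (180° − 152.9°) = 56.600° from the x-axis; with |HS| = 31.2, S = H + 31.2·(cos 56.600°, sin 56.600°) = (60.780, 50.718). The perpendicularity gives SL at right angles to HS; with |SL| = 18.6 on the right of HS, L = S + 18.6·(0.83485, -0.55048) = (76.308, 40.479). Then |UL| = |L − U| = 86.380.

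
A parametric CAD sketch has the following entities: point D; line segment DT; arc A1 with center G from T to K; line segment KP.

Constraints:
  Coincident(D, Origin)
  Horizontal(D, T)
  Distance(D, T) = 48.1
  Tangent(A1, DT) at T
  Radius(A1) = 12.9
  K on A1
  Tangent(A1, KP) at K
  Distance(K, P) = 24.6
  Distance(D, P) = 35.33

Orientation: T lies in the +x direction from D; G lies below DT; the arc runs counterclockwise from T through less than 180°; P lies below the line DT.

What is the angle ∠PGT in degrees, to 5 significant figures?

118.59°

D is at the origin; DT is horizontal with |DT| = 48.1 and T on the +x side, so T = (48.100, 0.0000). Tangency of A1 to DT means the radius GT is perpendicular to DT, so G = T + (0, -12.9) = (48.100, -12.900). Since GK ⟂ KP (tangency), |GP| = √(12.9² + 24.6²) = 27.777 regardless of where K sits on A1. So P lies on both circle(D, 35.33) and circle(G, 27.777); the below-DT intersection is P = (23.710, -26.193). K is the foot of the tangent from P: K = (37.372, -5.7355).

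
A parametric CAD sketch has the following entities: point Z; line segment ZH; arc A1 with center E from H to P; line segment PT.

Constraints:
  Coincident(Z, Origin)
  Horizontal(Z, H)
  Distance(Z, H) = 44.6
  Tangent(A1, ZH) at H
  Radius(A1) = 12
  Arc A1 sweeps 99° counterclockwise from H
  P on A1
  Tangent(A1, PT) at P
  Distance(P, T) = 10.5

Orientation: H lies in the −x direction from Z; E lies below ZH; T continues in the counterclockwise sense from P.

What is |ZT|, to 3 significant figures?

59.9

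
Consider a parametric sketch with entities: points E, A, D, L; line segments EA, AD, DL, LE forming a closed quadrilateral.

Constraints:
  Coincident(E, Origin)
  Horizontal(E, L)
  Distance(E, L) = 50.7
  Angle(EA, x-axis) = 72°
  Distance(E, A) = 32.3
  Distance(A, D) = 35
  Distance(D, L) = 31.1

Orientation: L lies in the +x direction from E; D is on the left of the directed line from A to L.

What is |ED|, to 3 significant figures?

54.4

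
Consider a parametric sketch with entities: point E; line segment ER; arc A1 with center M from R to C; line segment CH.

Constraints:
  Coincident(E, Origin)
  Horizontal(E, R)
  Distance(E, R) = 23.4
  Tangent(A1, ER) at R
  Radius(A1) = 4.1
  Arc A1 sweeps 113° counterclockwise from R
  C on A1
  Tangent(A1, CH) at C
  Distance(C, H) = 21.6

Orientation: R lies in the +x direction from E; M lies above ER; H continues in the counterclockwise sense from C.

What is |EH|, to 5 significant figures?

31.711

E is at the origin; ER is horizontal with |ER| = 23.4 and R on the +x side, so R = (23.400, 0.0000). The tangent condition forces MR to be normal to ER, so M = R + (0, 4.1) = (23.400, 4.1000). On A1, R sits at bearing -90° from M; a 113° counterclockwise sweep puts C at bearing 23°, so C = M + 4.1·(cos 23°, sin 23°) = (27.174, 5.7020). The tangent condition forces MC to be normal to CH, so CH runs along (−sin 23°, cos 23°); with |CH| = 21.6, H = (18.734, 25.585). Then |EH| = |H − E| = 31.711.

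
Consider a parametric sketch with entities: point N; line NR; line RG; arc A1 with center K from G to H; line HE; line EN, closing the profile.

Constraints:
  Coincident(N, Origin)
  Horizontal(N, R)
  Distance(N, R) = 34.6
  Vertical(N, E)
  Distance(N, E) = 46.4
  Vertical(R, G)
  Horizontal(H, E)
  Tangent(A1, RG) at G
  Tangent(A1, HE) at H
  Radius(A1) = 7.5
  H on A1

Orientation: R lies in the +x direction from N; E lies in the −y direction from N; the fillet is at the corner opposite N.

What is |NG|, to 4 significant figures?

52.06

N is at the origin; N and R share the same y with |NR| = 34.6 and R on the +x side, so R = (34.60, 0.000). NE is vertical with |NE| = 46.4 and E on the −y side, so E = (0.000, -46.40). The virtual corner opposite N is at (34.60, -46.40). Since A1 is tangent to RG there, KG ⟂ RG and tangency of A1 to HE means the radius KH is perpendicular to HE, with radius 7.5, so the center K sits 7.5 in from both sides at K = (27.10, -38.90). That places the tangent points at G = (34.60, -38.90) on RG and H = (27.10, -46.40) on HE. Then |NG| = |G − N| = 52.06.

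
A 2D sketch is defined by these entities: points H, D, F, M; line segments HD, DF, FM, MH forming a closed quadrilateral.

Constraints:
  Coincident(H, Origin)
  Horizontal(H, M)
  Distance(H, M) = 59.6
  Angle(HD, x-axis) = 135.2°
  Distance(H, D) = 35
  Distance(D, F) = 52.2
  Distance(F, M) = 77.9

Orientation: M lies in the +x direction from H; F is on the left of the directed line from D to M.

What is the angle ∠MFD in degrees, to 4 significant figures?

82.54°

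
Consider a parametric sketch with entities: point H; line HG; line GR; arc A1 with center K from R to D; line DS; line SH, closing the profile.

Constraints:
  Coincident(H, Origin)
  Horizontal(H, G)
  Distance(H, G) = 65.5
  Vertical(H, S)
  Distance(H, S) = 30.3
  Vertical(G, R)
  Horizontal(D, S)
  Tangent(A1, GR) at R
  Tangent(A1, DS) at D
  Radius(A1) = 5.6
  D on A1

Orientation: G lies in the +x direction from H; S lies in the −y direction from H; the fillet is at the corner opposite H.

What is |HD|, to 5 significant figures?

67.127

H is at the origin; H and G share the same y with |HG| = 65.5 and G on the +x side, so G = (65.500, 0.0000). HS is vertical with |HS| = 30.3 and S on the −y side, so S = (0.0000, -30.300). The virtual corner opposite H is at (65.500, -30.300). The tangent condition forces KR to be normal to GR and since A1 is tangent to DS there, KD ⟂ DS, with radius 5.6, so the center K sits 5.6 in from both sides at K = (59.900, -24.700). That places the tangent points at R = (65.500, -24.700) on GR and D = (59.900, -30.300) on DS. Then |HD| = |D − H| = 67.127.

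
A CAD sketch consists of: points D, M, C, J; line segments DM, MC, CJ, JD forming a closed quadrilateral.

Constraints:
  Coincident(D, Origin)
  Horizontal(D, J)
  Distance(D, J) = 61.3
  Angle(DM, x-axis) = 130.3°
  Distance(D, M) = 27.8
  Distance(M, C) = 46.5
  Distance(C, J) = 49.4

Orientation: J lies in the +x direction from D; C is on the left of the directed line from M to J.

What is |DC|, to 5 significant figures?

43.849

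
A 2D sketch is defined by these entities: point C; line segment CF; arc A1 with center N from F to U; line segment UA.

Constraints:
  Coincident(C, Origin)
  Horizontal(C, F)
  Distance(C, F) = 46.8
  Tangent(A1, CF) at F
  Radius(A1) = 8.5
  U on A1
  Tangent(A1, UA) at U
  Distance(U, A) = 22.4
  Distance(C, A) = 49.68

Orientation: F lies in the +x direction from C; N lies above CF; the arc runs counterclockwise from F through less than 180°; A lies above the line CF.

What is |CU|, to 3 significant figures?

55.1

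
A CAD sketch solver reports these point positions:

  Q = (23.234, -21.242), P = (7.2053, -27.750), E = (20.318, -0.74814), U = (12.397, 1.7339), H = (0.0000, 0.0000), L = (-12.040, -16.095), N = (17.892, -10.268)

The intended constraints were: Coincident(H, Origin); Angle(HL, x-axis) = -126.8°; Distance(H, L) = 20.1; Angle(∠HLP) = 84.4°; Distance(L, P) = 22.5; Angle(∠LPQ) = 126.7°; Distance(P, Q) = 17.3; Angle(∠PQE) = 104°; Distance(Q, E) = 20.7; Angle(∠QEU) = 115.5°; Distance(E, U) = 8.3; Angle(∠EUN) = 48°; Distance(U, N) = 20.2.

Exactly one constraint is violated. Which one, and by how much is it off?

Distance(U, N) = 20.2 — off by 7.00.

H = (0.00, 0.00) ✓; HL at -126.8° ✓; |HL| = 20.10 ✓; ∠HLP = 84.40° ✓; |LP| = 22.50 ✓; ∠LPQ = 126.7° ✓; |PQ| = 17.30 ✓; ∠PQE = 104.0° ✓; |QE| = 20.70 ✓; ∠QEU = 115.5° ✓; |EU| = 8.301 ✓; ∠EUN = 48.00° ✓; |UN| = 13.20 ✗.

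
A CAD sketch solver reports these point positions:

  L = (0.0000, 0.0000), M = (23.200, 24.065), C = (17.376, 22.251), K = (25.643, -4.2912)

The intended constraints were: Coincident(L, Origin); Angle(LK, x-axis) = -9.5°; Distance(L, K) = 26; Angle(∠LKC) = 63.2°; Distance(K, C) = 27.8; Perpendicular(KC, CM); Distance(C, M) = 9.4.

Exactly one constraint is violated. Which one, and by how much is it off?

Distance(C, M) = 9.4 — off by 3.30.

L = (0.00, 0.00) ✓; LK at -9.500° ✓; |LK| = 26.00 ✓; ∠LKC = 63.20° ✓; |KC| = 27.80 ✓; ∠(KC, CM) = 90.00° ✓; |CM| = 6.100 ✗.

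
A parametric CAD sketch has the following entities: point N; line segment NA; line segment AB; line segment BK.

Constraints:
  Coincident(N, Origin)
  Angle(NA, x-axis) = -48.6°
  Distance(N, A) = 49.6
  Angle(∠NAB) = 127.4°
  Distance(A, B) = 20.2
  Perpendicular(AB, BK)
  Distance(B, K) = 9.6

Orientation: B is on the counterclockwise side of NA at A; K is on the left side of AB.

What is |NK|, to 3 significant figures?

58.5

N is at the origin; NA runs at -48.6° with length 49.6, so A = 49.6·(cos -48.6°, sin -48.6°) = (32.8, -37.2). ∠NAB = 127.4°, so AB runs at -48.6° + (180° − 127.4°) = 4.00° from the x-axis; with |AB| = 20.2, B = A + 20.2·(cos 4.00°, sin 4.00°) = (53.0, -35.8). AB ⟂ BK; with |BK| = 9.6 on the left of AB, K = B + 9.6·(-0.0698, 0.998) = (52.3, -26.2). Then |NK| = |K − N| = 58.5.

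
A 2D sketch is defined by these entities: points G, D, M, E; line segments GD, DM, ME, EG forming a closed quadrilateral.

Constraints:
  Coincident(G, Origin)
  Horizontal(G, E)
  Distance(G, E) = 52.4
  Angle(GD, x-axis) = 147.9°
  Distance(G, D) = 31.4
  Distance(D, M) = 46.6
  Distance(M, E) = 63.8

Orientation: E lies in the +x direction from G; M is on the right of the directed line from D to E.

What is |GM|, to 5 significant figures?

25.967

Checks: |DM| = 46.60 ✓; |ME| = 63.80 ✓.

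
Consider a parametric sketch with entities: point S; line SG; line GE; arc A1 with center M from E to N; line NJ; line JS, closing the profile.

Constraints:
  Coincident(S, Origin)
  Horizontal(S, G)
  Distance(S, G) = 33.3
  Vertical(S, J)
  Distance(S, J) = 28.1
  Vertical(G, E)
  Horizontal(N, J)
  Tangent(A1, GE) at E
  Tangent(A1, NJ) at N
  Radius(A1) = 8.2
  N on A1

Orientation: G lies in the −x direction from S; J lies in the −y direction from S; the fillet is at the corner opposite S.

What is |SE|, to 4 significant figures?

38.79

S is at the origin; SG is horizontal with |SG| = 33.3 and G on the −x side, so G = (-33.30, 0.000). SJ is vertical with |SJ| = 28.1 and J on the −y side, so J = (0.000, -28.10). The virtual corner opposite S is at (-33.30, -28.10). The tangent condition forces ME to be normal to GE and the tangent condition forces MN to be normal to NJ, with radius 8.2, so the center M sits 8.2 in from both sides at M = (-25.10, -19.90). That places the tangent points at E = (-33.30, -19.90) on GE and N = (-25.10, -28.10) on NJ. Then |SE| = |E − S| = 38.79.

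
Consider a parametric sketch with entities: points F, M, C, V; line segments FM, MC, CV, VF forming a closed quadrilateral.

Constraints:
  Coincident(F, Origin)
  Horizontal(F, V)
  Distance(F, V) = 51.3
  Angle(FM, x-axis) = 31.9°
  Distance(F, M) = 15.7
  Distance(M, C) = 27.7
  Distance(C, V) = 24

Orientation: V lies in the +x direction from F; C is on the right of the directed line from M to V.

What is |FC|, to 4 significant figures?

33.69

Checks: F = (0.00, 0.00) ✓; |MC| = 27.70 ✓; |CV| = 24.00 ✓.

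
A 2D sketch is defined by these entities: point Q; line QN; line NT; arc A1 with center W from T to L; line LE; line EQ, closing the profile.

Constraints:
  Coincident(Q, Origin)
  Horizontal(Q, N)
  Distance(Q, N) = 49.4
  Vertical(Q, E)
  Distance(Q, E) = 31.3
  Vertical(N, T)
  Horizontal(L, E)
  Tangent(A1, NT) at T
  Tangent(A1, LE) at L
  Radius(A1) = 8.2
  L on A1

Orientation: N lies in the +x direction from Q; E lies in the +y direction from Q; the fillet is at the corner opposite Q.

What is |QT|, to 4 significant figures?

54.53

The virtual corner opposite Q is at (49.40, 31.30). Since A1 is tangent to NT there, WT ⟂ NT and tangency of A1 to LE means the radius WL is perpendicular to LE, with radius 8.2, so the center W sits 8.2 in from both sides at W = (41.20, 23.10). That places the tangent points at T = (49.40, 23.10) on NT and L = (41.20, 31.30) on LE. Then |QT| = |T − Q| = 54.53.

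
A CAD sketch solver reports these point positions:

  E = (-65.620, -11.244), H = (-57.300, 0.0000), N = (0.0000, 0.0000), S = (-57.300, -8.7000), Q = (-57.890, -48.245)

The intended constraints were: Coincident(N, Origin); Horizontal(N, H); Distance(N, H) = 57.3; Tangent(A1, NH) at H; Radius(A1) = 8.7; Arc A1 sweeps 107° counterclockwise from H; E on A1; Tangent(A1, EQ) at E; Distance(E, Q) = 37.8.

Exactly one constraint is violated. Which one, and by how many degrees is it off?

Tangent(A1, EQ) at E — off by 5.20°.

N = (0.00, 0.00) ✓; N.y = 0.00, H.y = 0.00 ✓; |NH| = 57.30 ✓; ∠(SH, HN) = 90.00° ✓; |SH| = 8.700 ✓; bearing(S→E) − bearing(S→H) = 107.0° ✓; |SE| = 8.700 ✓; ∠(SE, EQ) = 95.20° ✗; |EQ| = 37.80 ✓.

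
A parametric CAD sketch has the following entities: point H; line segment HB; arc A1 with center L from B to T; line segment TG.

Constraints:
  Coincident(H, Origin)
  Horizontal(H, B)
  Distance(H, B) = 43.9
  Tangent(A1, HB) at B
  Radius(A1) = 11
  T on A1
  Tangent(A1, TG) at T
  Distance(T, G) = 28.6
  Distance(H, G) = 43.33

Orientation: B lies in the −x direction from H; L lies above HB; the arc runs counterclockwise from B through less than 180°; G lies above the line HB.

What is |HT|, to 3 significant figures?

34.3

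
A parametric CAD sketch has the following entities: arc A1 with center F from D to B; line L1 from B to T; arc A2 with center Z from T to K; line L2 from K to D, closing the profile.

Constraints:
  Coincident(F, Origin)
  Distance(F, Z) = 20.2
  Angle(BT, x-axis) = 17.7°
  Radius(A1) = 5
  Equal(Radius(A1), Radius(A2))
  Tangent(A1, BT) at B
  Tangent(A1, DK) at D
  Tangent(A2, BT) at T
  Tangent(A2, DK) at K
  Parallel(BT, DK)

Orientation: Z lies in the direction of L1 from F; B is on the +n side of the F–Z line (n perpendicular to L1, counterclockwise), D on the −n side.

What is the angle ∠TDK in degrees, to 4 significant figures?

26.34°

Tangency of A1 to both parallel lines with radius 5.0 puts B and D at F ± 5.0·n: B = (-1.520, 4.763), D = (1.520, -4.763). Equal radii place T and K the same way about Z: T = Z + 5.0·n = (17.72, 10.90), K = Z − 5.0·n = (20.76, 1.378). Then cos ∠TDK = DT·DK / (|DT||DK|), giving 26.34°.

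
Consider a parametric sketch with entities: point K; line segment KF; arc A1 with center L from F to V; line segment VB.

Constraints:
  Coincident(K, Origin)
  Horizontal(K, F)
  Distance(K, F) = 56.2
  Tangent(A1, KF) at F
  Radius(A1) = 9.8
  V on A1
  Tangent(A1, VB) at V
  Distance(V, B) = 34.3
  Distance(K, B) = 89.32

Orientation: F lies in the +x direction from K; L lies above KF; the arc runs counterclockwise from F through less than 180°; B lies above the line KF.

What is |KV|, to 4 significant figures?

64.66

Checks: |LV| = 9.800 ✓; ∠(LV, VB) = 90.00° ✓; |VB| = 34.30 ✓; |KB| = 89.32 ✓.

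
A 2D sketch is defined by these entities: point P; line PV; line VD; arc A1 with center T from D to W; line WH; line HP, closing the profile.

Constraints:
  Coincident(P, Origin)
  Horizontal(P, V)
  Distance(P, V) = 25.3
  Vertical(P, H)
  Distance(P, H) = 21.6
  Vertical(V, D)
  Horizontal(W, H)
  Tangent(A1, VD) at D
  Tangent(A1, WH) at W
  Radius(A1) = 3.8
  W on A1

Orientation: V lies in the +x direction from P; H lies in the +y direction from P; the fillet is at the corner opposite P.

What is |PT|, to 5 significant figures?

27.912

P is at the origin; P and V share the same y with |PV| = 25.3 and V on the +x side, so V = (25.300, 0.0000). PH is vertical with |PH| = 21.6 and H on the +y side, so H = (0.0000, 21.600). The virtual corner opposite P is at (25.300, 21.600). Since A1 is tangent to VD there, TD ⟂ VD and the tangent condition forces TW to be normal to WH, with radius 3.8, so the center T sits 3.8 in from both sides at T = (21.500, 17.800). Then |PT| = |T − P| = 27.912.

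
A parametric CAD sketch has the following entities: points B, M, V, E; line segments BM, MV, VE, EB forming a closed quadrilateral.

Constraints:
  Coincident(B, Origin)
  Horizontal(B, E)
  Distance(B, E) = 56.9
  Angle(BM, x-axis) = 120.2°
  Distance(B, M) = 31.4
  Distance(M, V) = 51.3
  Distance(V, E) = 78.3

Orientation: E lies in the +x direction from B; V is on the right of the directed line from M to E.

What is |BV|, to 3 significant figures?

29.9

Checks: |MV| = 51.30 ✓; |VE| = 78.30 ✓.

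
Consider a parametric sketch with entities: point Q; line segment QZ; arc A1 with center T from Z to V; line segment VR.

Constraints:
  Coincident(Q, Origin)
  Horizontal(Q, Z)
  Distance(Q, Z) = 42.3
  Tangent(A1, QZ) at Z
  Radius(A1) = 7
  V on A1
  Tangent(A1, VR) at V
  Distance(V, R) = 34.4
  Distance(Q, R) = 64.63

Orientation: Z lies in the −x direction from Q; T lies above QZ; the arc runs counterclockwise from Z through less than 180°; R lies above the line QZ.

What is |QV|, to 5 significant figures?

37.206

Checks: |TZ| = 7.000 ✓; |TV| = 7.000 ✓; ∠(TV, VR) = 90.00° ✓; |VR| = 34.40 ✓; |QR| = 64.63 ✓.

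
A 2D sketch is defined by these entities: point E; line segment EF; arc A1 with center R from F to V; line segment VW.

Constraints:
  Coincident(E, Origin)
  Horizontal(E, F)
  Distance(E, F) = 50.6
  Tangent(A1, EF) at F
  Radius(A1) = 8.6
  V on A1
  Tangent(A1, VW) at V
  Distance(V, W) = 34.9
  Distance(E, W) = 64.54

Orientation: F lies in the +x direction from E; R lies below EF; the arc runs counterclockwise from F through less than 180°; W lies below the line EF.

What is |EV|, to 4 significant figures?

43.20

E is at the origin; EF is horizontal with |EF| = 50.6 and F on the +x side, so F = (50.60, 0.000). Since A1 is tangent to EF there, RF ⟂ EF, so R = F + (0, -8.6) = (50.60, -8.600). Since RV ⟂ VW (tangency), |RW| = √(8.6² + 34.9²) = 35.94 regardless of where V sits on A1. So W lies on both circle(E, 64.54) and circle(R, 35.94); the below-EF intersection is W = (46.89, -44.35). V is the foot of the tangent from W: V = (42.08, -9.784).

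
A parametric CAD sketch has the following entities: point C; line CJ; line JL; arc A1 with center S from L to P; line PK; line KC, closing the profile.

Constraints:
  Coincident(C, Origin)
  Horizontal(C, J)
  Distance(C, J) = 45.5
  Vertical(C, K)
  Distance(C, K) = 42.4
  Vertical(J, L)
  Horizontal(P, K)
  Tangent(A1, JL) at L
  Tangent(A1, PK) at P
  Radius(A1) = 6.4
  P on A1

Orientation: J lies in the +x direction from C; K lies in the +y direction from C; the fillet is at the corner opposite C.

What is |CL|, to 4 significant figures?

58.02

C is at the origin; CJ is horizontal with |CJ| = 45.5 and J on the +x side, so J = (45.50, 0.000). C and K share the same x with |CK| = 42.4 and K on the +y side, so K = (0.000, 42.40). The virtual corner opposite C is at (45.50, 42.40). Since A1 is tangent to JL there, SL ⟂ JL and A1 meets PK tangentially, so SP is at right angles to PK, with radius 6.4, so the center S sits 6.4 in from both sides at S = (39.10, 36.00). That places the tangent points at L = (45.50, 36.00) on JL and P = (39.10, 42.40) on PK. Then |CL| = |L − C| = 58.02.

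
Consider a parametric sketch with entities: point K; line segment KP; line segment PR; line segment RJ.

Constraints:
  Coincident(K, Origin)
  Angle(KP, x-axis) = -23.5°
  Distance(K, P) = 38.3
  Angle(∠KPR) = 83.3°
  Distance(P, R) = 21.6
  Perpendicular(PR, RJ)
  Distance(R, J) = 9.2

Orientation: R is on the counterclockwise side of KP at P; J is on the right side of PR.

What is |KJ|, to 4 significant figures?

50.25

∠KPR = 83.3°, so PR runs at -23.5° + (180° − 83.3°) = 73.20° from the x-axis; with |PR| = 21.6, R = P + 21.6·(cos 73.20°, sin 73.20°) = (41.37, 5.406). PR is perpendicular to RJ; with |RJ| = 9.2 on the right of PR, J = R + 9.2·(0.9573, -0.2890) = (50.17, 2.747). Then |KJ| = |J − K| = 50.25.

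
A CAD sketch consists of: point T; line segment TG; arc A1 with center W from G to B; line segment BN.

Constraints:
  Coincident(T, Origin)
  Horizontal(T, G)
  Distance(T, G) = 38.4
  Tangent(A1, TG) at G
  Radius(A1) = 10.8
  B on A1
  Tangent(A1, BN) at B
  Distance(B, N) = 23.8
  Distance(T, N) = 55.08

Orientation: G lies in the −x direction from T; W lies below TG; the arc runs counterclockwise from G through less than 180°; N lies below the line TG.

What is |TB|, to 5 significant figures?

50.678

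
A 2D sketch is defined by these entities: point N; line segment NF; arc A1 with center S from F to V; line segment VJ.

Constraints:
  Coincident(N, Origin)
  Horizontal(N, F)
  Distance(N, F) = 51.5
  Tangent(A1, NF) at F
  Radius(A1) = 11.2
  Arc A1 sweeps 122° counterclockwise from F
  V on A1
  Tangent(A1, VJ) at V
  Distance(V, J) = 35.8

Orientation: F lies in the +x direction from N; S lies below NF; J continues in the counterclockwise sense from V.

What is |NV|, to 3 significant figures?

45.4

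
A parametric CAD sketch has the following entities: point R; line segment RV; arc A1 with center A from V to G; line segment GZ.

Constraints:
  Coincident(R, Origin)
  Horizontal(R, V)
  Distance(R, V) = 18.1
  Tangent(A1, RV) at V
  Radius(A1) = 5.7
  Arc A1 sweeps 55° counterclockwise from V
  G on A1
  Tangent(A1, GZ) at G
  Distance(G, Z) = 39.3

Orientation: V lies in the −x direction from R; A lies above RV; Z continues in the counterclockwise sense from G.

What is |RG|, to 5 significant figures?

13.649

R is at the origin; R and V share the same y with |RV| = 18.1 and V on the −x side, so V = (-18.100, 0.0000). Tangency of A1 to RV means the radius AV is perpendicular to RV, so A = V + (0, 5.7) = (-18.100, 5.7000). On A1, V sits at bearing -90° from A; a 55° counterclockwise sweep puts G at bearing -35°, so G = A + 5.7·(cos -35°, sin -35°) = (-13.431, 2.4306). Then |RG| = |G − R| = 13.649.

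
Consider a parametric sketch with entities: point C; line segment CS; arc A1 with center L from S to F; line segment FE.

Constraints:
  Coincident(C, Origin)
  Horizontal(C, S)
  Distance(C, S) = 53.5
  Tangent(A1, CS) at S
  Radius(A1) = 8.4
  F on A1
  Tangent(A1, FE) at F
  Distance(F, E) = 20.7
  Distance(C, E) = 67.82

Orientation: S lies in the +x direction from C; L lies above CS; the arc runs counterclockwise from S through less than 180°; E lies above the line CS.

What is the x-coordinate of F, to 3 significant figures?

61.9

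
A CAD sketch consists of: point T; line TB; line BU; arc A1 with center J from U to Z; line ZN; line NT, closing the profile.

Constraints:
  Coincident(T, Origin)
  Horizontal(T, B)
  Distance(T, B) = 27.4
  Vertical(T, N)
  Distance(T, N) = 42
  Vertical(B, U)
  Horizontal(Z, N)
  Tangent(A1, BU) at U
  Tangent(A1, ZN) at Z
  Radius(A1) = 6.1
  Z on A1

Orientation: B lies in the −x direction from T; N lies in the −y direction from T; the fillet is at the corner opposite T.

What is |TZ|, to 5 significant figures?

47.092

T is at the origin; TB is horizontal with |TB| = 27.4 and B on the −x side, so B = (-27.400, 0.0000). T and N share the same x with |TN| = 42.0 and N on the −y side, so N = (0.0000, -42.000). The virtual corner opposite T is at (-27.400, -42.000). Since A1 is tangent to BU there, JU ⟂ BU and the tangent condition forces JZ to be normal to ZN, with radius 6.1, so the center J sits 6.1 in from both sides at J = (-21.300, -35.900). That places the tangent points at U = (-27.400, -35.900) on BU and Z = (-21.300, -42.000) on ZN. Then |TZ| = |Z − T| = 47.092.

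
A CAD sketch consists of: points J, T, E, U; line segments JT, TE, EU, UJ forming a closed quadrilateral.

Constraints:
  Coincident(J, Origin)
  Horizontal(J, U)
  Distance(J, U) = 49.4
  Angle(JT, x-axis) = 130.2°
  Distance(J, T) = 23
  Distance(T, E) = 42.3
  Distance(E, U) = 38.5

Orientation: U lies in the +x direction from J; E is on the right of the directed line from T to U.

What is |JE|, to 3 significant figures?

19.3

Checks: |TE| = 42.30 ✓; |EU| = 38.50 ✓.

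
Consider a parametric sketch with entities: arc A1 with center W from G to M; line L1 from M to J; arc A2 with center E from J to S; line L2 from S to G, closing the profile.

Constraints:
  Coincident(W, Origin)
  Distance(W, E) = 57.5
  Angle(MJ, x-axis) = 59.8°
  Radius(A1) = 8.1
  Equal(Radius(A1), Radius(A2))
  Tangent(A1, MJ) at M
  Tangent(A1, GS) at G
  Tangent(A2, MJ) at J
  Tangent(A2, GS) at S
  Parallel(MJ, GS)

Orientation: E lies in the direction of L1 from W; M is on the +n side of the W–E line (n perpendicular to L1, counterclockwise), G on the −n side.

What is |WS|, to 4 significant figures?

58.07

The slot axis is L1's direction at 59.8°, so u = (cos 59.8°, sin 59.8°) = (0.5030, 0.8643) and n = (−sin 59.8°, cos 59.8°) = (-0.8643, 0.5030). W is at the origin and E lies 57.5 along u from W, so E = 57.5·u = (28.92, 49.70). Tangency of A1 to both parallel lines with radius 8.1 puts M and G at W ± 8.1·n: M = (-7.001, 4.074), G = (7.001, -4.074). Equal radii place J and S the same way about E: J = E + 8.1·n = (21.92, 53.77), S = E − 8.1·n = (35.92, 45.62). Then |WS| = |S − W| = 58.07.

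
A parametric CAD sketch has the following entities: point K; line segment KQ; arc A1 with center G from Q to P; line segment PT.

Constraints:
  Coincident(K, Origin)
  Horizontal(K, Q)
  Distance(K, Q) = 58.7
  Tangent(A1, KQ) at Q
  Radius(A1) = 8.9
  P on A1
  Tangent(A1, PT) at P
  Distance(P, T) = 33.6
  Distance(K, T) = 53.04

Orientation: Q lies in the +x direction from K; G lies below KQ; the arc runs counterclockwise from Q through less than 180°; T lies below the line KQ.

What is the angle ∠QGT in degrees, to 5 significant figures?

143.66°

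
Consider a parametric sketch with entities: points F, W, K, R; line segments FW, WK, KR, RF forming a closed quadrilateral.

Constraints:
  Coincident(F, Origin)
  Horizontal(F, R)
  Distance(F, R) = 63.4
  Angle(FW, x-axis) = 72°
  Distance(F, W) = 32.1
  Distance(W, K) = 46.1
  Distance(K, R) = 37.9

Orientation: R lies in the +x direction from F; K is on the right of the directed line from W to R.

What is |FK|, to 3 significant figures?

30.0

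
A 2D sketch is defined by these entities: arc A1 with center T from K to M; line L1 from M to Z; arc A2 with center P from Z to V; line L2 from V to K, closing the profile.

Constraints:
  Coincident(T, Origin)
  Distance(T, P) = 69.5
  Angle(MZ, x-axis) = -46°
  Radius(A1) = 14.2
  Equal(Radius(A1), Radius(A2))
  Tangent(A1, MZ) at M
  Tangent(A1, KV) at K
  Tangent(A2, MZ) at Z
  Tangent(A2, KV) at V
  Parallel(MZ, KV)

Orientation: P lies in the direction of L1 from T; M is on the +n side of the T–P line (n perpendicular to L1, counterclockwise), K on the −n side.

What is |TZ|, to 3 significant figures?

70.9

Tangency of A1 to both parallel lines with radius 14.2 puts M and K at T ± 14.2·n: M = (10.2, 9.86), K = (-10.2, -9.86). Equal radii place Z and V the same way about P: Z = P + 14.2·n = (58.5, -40.1), V = P − 14.2·n = (38.1, -59.9). Then |TZ| = |Z − T| = 70.9.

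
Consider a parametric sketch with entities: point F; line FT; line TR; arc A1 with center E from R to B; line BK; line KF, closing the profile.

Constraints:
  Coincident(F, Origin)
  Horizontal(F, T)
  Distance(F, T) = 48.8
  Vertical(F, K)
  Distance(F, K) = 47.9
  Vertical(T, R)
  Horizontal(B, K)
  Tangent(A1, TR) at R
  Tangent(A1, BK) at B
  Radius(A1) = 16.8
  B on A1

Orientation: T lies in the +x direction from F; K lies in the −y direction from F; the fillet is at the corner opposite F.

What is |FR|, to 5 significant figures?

57.868

F is at the origin; F and T share the same y with |FT| = 48.8 and T on the +x side, so T = (48.800, 0.0000). FK is vertical with |FK| = 47.9 and K on the −y side, so K = (0.0000, -47.900). The virtual corner opposite F is at (48.800, -47.900). Tangency of A1 to TR means the radius ER is perpendicular to TR and tangency of A1 to BK means the radius EB is perpendicular to BK, with radius 16.8, so the center E sits 16.8 in from both sides at E = (32.000, -31.100). That places the tangent points at R = (48.800, -31.100) on TR and B = (32.000, -47.900) on BK. Then |FR| = |R − F| = 57.868.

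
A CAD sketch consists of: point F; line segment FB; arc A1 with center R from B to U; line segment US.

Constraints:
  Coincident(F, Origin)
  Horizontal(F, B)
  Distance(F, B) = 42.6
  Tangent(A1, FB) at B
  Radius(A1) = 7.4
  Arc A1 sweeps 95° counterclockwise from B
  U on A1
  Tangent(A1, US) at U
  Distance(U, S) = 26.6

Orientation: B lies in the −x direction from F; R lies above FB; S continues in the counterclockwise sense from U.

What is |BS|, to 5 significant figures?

34.911

On A1, B sits at bearing -90° from R; a 95° counterclockwise sweep puts U at bearing 5°, so U = R + 7.4·(cos 5°, sin 5°) = (-35.228, 8.0450). Tangency of A1 to US means the radius RU is perpendicular to US, so US runs along (−sin 5°, cos 5°); with |US| = 26.6, S = (-37.547, 34.544). Then |BS| = |S − B| = 34.911.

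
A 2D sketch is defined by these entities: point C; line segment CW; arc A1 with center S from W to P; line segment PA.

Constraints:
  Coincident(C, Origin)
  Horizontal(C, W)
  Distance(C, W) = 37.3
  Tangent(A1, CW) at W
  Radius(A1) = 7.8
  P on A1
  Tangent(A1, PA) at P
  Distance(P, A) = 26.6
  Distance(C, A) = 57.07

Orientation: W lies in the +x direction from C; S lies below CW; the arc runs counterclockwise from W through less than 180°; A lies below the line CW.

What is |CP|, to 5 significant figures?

33.135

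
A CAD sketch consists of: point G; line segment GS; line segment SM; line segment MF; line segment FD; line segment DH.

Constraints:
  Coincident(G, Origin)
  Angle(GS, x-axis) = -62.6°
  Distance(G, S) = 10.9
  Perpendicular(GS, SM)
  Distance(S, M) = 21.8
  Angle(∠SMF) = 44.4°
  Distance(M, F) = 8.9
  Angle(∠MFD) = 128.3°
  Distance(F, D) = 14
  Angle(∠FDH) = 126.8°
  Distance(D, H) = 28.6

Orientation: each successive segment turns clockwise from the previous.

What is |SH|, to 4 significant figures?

23.98

∠MFD = 128.3° gives FD at 20.10° from the x-axis; with |FD| = 14.0, D = (1.589, -6.444). ∠FDH = 126.8° gives DH at -33.10° from the x-axis; with |DH| = 28.6, H = (25.55, -22.06). Then |SH| = |H − S| = 23.98.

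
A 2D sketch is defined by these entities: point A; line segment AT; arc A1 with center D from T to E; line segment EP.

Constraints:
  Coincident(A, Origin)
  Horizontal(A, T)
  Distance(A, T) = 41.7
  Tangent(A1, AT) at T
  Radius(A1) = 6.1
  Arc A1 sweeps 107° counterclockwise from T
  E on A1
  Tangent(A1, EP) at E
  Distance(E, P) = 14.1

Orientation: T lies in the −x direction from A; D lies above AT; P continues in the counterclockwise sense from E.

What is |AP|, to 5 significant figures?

45.340

A is at the origin; A and T share the same y with |AT| = 41.7 and T on the −x side, so T = (-41.700, 0.0000). The tangent condition forces DT to be normal to AT, so D = T + (0, 6.1) = (-41.700, 6.1000). On A1, T sits at bearing -90° from D; a 107° counterclockwise sweep puts E at bearing 17°, so E = D + 6.1·(cos 17°, sin 17°) = (-35.867, 7.8835). A1 meets EP tangentially, so DE is at right angles to EP, so EP runs along (−sin 17°, cos 17°); with |EP| = 14.1, P = (-39.989, 21.367). Then |AP| = |P − A| = 45.340.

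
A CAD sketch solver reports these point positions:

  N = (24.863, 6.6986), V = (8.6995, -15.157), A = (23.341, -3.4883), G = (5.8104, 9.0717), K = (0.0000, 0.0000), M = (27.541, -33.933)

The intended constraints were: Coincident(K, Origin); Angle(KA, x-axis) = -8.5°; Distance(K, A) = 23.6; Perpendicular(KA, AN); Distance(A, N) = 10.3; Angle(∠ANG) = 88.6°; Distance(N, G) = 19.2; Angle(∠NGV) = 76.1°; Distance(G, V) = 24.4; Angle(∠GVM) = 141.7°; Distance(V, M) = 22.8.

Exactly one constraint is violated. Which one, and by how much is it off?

Distance(V, M) = 22.8 — off by 3.80.

K = (0.00, 0.00) ✓; KA at -8.500° ✓; |KA| = 23.60 ✓; ∠(KA, AN) = 90.00° ✓; |AN| = 10.30 ✓; ∠ANG = 88.60° ✓; |NG| = 19.20 ✓; ∠NGV = 76.10° ✓; |GV| = 24.40 ✓; ∠GVM = 141.7° ✓; |VM| = 26.60 ✗.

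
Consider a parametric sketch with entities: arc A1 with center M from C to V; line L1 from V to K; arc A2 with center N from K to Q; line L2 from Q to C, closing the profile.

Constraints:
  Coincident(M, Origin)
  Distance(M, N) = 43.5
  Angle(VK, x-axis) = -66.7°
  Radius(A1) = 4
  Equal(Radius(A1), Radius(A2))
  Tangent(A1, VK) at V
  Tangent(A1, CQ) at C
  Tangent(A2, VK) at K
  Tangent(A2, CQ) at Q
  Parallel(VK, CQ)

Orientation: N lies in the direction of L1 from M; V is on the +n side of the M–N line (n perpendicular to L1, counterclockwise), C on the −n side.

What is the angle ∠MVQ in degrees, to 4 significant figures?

79.58°

The slot axis is L1's direction at -66.7°, so u = (cos -66.7°, sin -66.7°) = (0.3955, -0.9184) and n = (−sin -66.7°, cos -66.7°) = (0.9184, 0.3955). M is at the origin and N lies 43.5 along u from M, so N = 43.5·u = (17.21, -39.95). Tangency of A1 to both parallel lines with radius 4.0 puts V and C at M ± 4.0·n: V = (3.674, 1.582), C = (-3.674, -1.582). Equal radii place K and Q the same way about N: K = N + 4.0·n = (20.88, -38.37), Q = N − 4.0·n = (13.53, -41.53). Then cos ∠MVQ = VM·VQ / (|VM||VQ|), giving 79.58°.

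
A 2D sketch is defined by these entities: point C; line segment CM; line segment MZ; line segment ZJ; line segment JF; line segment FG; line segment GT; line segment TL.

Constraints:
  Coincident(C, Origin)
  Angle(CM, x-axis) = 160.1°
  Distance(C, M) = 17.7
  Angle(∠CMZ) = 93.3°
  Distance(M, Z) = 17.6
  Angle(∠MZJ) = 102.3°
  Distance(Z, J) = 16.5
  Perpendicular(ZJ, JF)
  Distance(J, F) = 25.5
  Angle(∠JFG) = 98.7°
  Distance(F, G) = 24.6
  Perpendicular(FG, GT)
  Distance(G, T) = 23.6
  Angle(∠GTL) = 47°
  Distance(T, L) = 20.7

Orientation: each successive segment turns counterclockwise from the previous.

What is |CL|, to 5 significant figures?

8.7681

C is at the origin; CM runs at 160.1° with length 17.7, so M = (-16.643, 6.0247). ∠CMZ = 93.3° gives MZ at -113.20° from the x-axis; with |MZ| = 17.6, Z = (-23.576, -10.152). ∠MZJ = 102.3° gives ZJ at -35.500° from the x-axis; with |ZJ| = 16.5, J = (-10.144, -19.734). ZJ ⟂ JF, so JF runs at 54.500°; with |JF| = 25.5, F = (4.6644, 1.0263). ∠JFG = 98.7° gives FG at 135.80° from the x-axis; with |FG| = 24.6, G = (-12.972, 18.177). FG is perpendicular to GT, so GT runs at -134.20°; with |GT| = 23.6, T = (-29.425, 1.2575). ∠GTL = 47.0° gives TL at -1.2000° from the x-axis; with |TL| = 20.7, L = (-8.7293, 0.82395). Then |CL| = |L − C| = 8.7681.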